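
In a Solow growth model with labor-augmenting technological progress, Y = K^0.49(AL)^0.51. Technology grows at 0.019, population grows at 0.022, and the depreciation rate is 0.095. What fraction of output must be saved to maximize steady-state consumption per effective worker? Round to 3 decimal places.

s_gold = 0.490

Break-even investment rate: n + g + δ = 0.022 + 0.019 + 0.095 = 0.136.
At the golden rule MPK = n+g+δ, and in any Cobb-Douglas steady state s = (n+g+δ)·k/y = MPK·k/y = capital's share 0.49.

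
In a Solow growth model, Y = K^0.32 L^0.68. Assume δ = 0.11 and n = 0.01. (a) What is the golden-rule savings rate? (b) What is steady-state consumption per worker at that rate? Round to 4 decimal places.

Break-even investment rate: n + δ = 0.01 + 0.11 = 0.12.
For Cobb-Douglas, s_gold equals capital's share: s_gold = 0.32.
At the golden rule the marginal product of capital equals n+δ: 0.32·k^(0.32−1) = 0.12. Solving, k_gold = (0.32/0.12)^(1/0.68) ≈ 4.2308.
y_gold = 4.2308^0.32 ≈ 1.5866; c_gold = (1−0.32)·y_gold ≈ 1.0789.

(a) s_gold = 0.3200; (b) c_gold ≈ 1.0789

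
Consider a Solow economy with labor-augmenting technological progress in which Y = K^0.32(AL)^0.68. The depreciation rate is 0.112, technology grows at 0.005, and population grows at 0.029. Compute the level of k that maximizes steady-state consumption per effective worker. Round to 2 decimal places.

Break-even investment rate: n + g + δ = 0.029 + 0.005 + 0.112 = 0.146.
At the golden rule the marginal product of capital equals n+g+δ: 0.32·k^(0.32−1) = 0.146. Solving, k_gold = (0.32/0.146)^(1/0.68) ≈ 3.1708.

k_gold ≈ 3.17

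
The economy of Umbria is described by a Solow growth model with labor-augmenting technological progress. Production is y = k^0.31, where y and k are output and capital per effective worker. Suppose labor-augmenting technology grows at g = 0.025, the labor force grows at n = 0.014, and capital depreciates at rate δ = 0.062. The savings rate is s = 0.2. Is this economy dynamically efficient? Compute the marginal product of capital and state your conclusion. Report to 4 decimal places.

dynamically efficient; MPK ≈ 0.1565

Break-even investment rate: n + g + δ = 0.014 + 0.025 + 0.062 = 0.101.
Steady-state k*: s·k^0.31 = 0.101·k gives k* = (0.2/0.101)^(1/0.69) ≈ 2.6916.
MPK = 0.31·2.6916^(-0.69) ≈ 0.1565.
MPK > n+g+δ = 0.101, so the economy is dynamically efficient (under-saving).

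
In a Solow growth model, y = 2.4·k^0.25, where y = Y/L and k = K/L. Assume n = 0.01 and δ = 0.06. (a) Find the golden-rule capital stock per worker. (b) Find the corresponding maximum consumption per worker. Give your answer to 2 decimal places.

(a) k_gold ≈ 17.54; (b) c_gold ≈ 3.68

Capital per worker breaks even when investment replaces (n + δ)·k; here n + δ = 0.07.
Maximizing c = f(k) − (n+δ)·k gives f'(k) = n+δ, i.e. 0.25·2.4·k^(0.25−1) = 0.07, so k_gold = (0.25·2.4/0.07)^(1/0.75) ≈ 17.5417.
y_gold = 2.4·17.5417^0.25 ≈ 4.9117; c_gold = y_gold − 0.07·k_gold ≈ 3.6838.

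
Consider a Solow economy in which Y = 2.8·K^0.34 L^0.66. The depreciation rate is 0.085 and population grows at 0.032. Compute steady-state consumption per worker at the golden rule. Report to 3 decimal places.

c_gold ≈ 5.442

Capital per worker breaks even when investment replaces (n + δ)·k; here n + δ = 0.117.
At the golden rule the marginal product of capital equals n+δ: 0.34·2.8·k^(0.34−1) = 0.117. Solving, k_gold = (0.34·2.8/0.117)^(1/0.66) ≈ 23.9591.
y_gold = 2.8·23.9591^0.34 ≈ 8.2448.
c_gold = y_gold − (n+δ)·k_gold = 8.2448 − 0.117·23.9591 ≈ 5.4415.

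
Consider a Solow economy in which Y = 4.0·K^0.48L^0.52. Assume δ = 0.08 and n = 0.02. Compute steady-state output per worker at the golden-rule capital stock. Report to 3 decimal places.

y_gold ≈ 61.185

Break-even investment rate: n + δ = 0.02 + 0.08 = 0.1.
Maximizing c = f(k) − (n+δ)·k gives f'(k) = n+δ, i.e. 0.48·4.0·k^(0.48−1) = 0.1, so k_gold = (0.48·4.0/0.1)^(1/0.52) ≈ 293.6885.
Output: y_gold = 4.0·k_gold^0.48 = 4.0·293.6885^0.48 ≈ 61.1851.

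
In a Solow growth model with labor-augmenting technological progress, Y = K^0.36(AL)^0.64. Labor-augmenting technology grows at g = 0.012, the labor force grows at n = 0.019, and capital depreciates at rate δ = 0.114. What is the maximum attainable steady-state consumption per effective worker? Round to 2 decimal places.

The effective depreciation rate is n + g + δ = 0.019 + 0.012 + 0.114 = 0.145.
Golden rule sets MPK = n+g+δ: 0.36·k^(0.36−1) = 0.145, so k_gold = (0.36/0.145)^(1/0.64) ≈ 4.1408.
y_gold = 4.1408^0.36 ≈ 1.6678.
c_gold = y_gold − (n+g+δ)·k_gold = 1.6678 − 0.145·4.1408 ≈ 1.0674.

c_gold ≈ 1.07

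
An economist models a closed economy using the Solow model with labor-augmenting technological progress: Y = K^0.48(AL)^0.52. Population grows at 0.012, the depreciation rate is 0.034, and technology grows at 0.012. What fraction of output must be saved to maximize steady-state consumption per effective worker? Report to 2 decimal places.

Capital per effective worker breaks even when investment replaces (n + g + δ)·k; here n + g + δ = 0.058.
At the golden rule MPK = n+g+δ, and in any Cobb-Douglas steady state s = (n+g+δ)·k/y = MPK·k/y = capital's share 0.48.

s_gold = 0.48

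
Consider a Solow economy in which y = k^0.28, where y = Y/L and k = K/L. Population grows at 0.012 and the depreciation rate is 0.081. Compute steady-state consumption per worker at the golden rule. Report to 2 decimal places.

c_gold ≈ 1.11

Capital per worker breaks even when investment replaces (n + δ)·k; here n + δ = 0.093.
Setting f'(k) = n+δ gives 0.28·k^(0.28−1) = 0.093, hence k_gold = (0.28/0.093)^(1/0.72) ≈ 4.6220.
y_gold = 4.6220^0.28 ≈ 1.5352.
c_gold = y_gold − (n+δ)·k_gold = 1.5352 − 0.093·4.6220 ≈ 1.1053.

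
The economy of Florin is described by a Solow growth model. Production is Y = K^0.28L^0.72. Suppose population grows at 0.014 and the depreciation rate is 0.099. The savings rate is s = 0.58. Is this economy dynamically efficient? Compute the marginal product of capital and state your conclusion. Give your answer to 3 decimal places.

The effective depreciation rate is n + δ = 0.014 + 0.099 = 0.113.
Steady-state k*: s·k^0.28 = 0.113·k gives k* = (0.58/0.113)^(1/0.72) ≈ 9.6961.
MPK = 0.28·9.6961^(-0.72) ≈ 0.0546.
MPK < n+δ = 0.113, so the economy is dynamically inefficient (over-saving).

dynamically inefficient; MPK ≈ 0.055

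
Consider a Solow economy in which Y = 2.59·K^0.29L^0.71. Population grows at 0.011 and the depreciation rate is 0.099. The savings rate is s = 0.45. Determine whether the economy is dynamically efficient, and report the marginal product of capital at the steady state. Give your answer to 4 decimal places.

n + δ = 0.011 + 0.099 = 0.11.
Steady-state k*: s·A·k^0.29 = 0.11·k gives k* = (0.45·2.59/0.11)^(1/0.71) ≈ 27.7863.
MPK = 0.29·2.59·27.7863^(-0.71) ≈ 0.0709.
MPK < n+δ = 0.11, so the economy is dynamically inefficient (over-saving).

dynamically inefficient; MPK ≈ 0.0709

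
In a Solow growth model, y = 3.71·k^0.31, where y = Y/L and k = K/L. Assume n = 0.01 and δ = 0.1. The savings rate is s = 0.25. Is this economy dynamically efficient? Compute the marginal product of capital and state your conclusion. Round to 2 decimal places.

dynamically efficient; MPK ≈ 0.14

Break-even investment rate: n + δ = 0.01 + 0.1 = 0.11.
Steady-state k*: s·A·k^0.31 = 0.11·k gives k* = (0.25·3.71/0.11)^(1/0.69) ≈ 21.9743.
MPK = 0.31·3.71·21.9743^(-0.69) ≈ 0.1364.
MPK > n+δ = 0.11, so the economy is dynamically efficient (under-saving).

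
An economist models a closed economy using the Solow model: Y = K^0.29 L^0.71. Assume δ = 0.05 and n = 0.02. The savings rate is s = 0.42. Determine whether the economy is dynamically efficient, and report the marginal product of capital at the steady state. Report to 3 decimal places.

Capital per worker breaks even when investment replaces (n + δ)·k; here n + δ = 0.07.
Steady-state k*: s·k^0.29 = 0.07·k gives k* = (0.42/0.07)^(1/0.71) ≈ 12.4735.
MPK = 0.29·12.4735^(-0.71) ≈ 0.0483.
MPK < n+δ = 0.07, so the economy is dynamically inefficient (over-saving).

dynamically inefficient; MPK ≈ 0.048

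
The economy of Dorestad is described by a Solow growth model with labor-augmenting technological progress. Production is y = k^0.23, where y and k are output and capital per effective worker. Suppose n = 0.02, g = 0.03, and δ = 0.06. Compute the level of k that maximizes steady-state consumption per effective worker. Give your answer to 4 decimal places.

The effective depreciation rate is n + g + δ = 0.02 + 0.03 + 0.06 = 0.11.
Maximizing c = f(k) − (n+g+δ)·k gives f'(k) = n+g+δ, i.e. 0.23·k^(0.23−1) = 0.11, so k_gold = (0.23/0.11)^(1/0.77) ≈ 2.6063.

k_gold ≈ 2.6063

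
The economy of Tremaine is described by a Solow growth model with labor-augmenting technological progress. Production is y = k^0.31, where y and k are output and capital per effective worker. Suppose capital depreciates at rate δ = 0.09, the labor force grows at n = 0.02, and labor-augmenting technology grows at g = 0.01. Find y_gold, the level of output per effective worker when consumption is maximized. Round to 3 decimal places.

The effective depreciation rate is n + g + δ = 0.02 + 0.01 + 0.09 = 0.12.
At the golden rule the marginal product of capital equals n+g+δ: 0.31·k^(0.31−1) = 0.12. Solving, k_gold = (0.31/0.12)^(1/0.69) ≈ 3.9570.
Output: y_gold = k_gold^0.31 = 3.9570^0.31 ≈ 1.5317.

y_gold ≈ 1.532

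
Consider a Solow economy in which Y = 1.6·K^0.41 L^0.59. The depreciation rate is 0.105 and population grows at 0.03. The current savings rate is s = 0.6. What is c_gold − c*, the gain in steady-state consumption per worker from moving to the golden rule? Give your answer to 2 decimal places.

Δc ≈ 0.33

Break-even investment rate: n + δ = 0.03 + 0.105 = 0.135.
Current steady state (s = 0.6): k* = (0.6·1.6/0.135)^(1/0.59) ≈ 27.7947, y* = 1.6·27.7947^0.41 ≈ 6.2538, c* = (1−0.6)·6.2538 ≈ 2.5015.
Setting f'(k) = n+δ gives 0.41·1.6·k^(0.41−1) = 0.135, hence k_gold = (0.41·1.6/0.135)^(1/0.59) ≈ 14.5773.
y_gold = 1.6·14.5773^0.41 ≈ 4.7999, c_gold = y_gold − 0.135·k_gold ≈ 2.8319.
Gain: Δc = 2.8319 − 2.5015 ≈ 0.3304.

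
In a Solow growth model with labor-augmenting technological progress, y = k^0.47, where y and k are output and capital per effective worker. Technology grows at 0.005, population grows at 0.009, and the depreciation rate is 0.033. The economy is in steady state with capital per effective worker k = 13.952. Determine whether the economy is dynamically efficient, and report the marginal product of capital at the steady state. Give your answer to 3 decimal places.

dynamically efficient; MPK ≈ 0.116

Break-even investment rate: n + g + δ = 0.009 + 0.005 + 0.033 = 0.047.
MPK = 0.47·k^(0.47−1) = 0.47·13.952^(-0.53) ≈ 0.1163.
MPK > 0.047, so the economy is dynamically efficient (under-saving).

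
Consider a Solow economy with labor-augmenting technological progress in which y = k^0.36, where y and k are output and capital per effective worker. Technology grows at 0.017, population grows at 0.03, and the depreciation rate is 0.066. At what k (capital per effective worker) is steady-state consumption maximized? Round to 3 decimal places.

The effective depreciation rate is n + g + δ = 0.03 + 0.017 + 0.066 = 0.113.
Golden rule sets MPK = n+g+δ: 0.36·k^(0.36−1) = 0.113, so k_gold = (0.36/0.113)^(1/0.64) ≈ 6.1135.

k_gold ≈ 6.113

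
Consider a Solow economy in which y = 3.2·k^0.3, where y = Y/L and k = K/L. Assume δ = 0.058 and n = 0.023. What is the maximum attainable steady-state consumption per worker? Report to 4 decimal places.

The effective depreciation rate is n + δ = 0.023 + 0.058 = 0.081.
Golden rule sets MPK = n+δ: 0.3·3.2·k^(0.3−1) = 0.081, so k_gold = (0.3·3.2/0.081)^(1/0.7) ≈ 34.1964.
y_gold = 3.2·34.1964^0.3 ≈ 9.2330.
c_gold = y_gold − (n+δ)·k_gold = 9.2330 − 0.081·34.1964 ≈ 6.4631.

c_gold ≈ 6.4631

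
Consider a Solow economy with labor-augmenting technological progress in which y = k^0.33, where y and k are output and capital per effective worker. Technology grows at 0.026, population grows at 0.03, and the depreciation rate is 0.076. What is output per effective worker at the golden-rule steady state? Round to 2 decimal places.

The effective depreciation rate is n + g + δ = 0.03 + 0.026 + 0.076 = 0.132.
At the golden rule the marginal product of capital equals n+g+δ: 0.33·k^(0.33−1) = 0.132. Solving, k_gold = (0.33/0.132)^(1/0.67) ≈ 3.9259.
Output: y_gold = k_gold^0.33 = 3.9259^0.33 ≈ 1.5704.

y_gold ≈ 1.57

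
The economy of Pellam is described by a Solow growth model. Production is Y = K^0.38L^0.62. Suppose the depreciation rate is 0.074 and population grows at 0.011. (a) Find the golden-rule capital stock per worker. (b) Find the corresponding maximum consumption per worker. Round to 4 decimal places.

(a) k_gold ≈ 11.1937; (b) c_gold ≈ 1.5524

Capital per worker breaks even when investment replaces (n + δ)·k; here n + δ = 0.085.
Setting f'(k) = n+δ gives 0.38·k^(0.38−1) = 0.085, hence k_gold = (0.38/0.085)^(1/0.62) ≈ 11.1937.
y_gold = 11.1937^0.38 ≈ 2.5039; c_gold = y_gold − 0.085·k_gold ≈ 1.5524.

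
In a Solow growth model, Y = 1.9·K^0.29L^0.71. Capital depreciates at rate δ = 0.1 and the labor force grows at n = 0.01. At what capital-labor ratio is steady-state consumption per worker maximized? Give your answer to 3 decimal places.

Break-even investment rate: n + δ = 0.01 + 0.1 = 0.11.
Setting f'(k) = n+δ gives 0.29·1.9·k^(0.29−1) = 0.11, hence k_gold = (0.29·1.9/0.11)^(1/0.71) ≈ 9.6733.

k_gold ≈ 9.673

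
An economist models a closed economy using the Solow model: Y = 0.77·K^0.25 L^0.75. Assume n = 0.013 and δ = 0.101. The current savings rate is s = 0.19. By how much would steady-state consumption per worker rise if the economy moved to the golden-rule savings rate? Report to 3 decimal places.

The effective depreciation rate is n + δ = 0.013 + 0.101 = 0.114.
Current steady state (s = 0.19): k* = (0.19·0.77/0.114)^(1/0.75) ≈ 1.3946, y* = 0.77·1.3946^0.25 ≈ 0.8368, c* = (1−0.19)·0.8368 ≈ 0.6778.
Maximizing c = f(k) − (n+δ)·k gives f'(k) = n+δ, i.e. 0.25·0.77·k^(0.25−1) = 0.114, so k_gold = (0.25·0.77/0.114)^(1/0.75) ≈ 2.0108.
y_gold = 0.77·2.0108^0.25 ≈ 0.9169, c_gold = y_gold − 0.114·k_gold ≈ 0.6877.
Gain: Δc = 0.6877 − 0.6778 ≈ 0.0099.

Δc ≈ 0.010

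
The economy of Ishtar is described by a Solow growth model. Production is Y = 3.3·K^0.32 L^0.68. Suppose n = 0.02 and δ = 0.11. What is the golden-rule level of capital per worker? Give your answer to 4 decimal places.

The effective depreciation rate is n + δ = 0.02 + 0.11 = 0.13.
Setting f'(k) = n+δ gives 0.32·3.3·k^(0.32−1) = 0.13, hence k_gold = (0.32·3.3/0.13)^(1/0.68) ≈ 21.7683.

k_gold ≈ 21.7683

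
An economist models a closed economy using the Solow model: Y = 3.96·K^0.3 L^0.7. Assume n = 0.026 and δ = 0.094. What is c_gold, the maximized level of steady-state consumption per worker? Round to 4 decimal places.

c_gold ≈ 7.4045

n + δ = 0.026 + 0.094 = 0.12.
Golden rule sets MPK = n+δ: 0.3·3.96·k^(0.3−1) = 0.12, so k_gold = (0.3·3.96/0.12)^(1/0.7) ≈ 26.4445.
y_gold = 3.96·26.4445^0.3 ≈ 10.5778.
c_gold = y_gold − (n+δ)·k_gold = 10.5778 − 0.12·26.4445 ≈ 7.4045.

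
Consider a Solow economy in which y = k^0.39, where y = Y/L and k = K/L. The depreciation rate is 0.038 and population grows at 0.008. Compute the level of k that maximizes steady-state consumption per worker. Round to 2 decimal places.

k_gold ≈ 33.25

Break-even investment rate: n + δ = 0.008 + 0.038 = 0.046.
Golden rule sets MPK = n+δ: 0.39·k^(0.39−1) = 0.046, so k_gold = (0.39/0.046)^(1/0.61) ≈ 33.2517.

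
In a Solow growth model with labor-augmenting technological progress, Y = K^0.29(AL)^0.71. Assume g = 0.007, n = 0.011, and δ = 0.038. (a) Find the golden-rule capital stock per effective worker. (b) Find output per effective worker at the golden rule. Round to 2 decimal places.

(a) k_gold ≈ 10.14; (b) y_gold ≈ 1.96

The effective depreciation rate is n + g + δ = 0.011 + 0.007 + 0.038 = 0.056.
At the golden rule the marginal product of capital equals n+g+δ: 0.29·k^(0.29−1) = 0.056. Solving, k_gold = (0.29/0.056)^(1/0.71) ≈ 10.1375.
y_gold = 10.1375^0.29 ≈ 1.9576.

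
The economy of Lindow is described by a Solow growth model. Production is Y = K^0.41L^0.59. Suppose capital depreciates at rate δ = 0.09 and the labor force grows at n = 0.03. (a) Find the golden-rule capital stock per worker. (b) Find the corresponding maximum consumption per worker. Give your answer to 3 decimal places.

Break-even investment rate: n + δ = 0.03 + 0.09 = 0.12.
Golden rule sets MPK = n+δ: 0.41·k^(0.41−1) = 0.12, so k_gold = (0.41/0.12)^(1/0.59) ≈ 8.0244.
y_gold = 8.0244^0.41 ≈ 2.3486; c_gold = y_gold − 0.12·k_gold ≈ 1.3857.

(a) k_gold ≈ 8.024; (b) c_gold ≈ 1.386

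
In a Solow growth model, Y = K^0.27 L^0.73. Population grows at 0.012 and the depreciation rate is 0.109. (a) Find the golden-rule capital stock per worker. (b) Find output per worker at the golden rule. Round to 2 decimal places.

The effective depreciation rate is n + δ = 0.012 + 0.109 = 0.121.
Golden rule sets MPK = n+δ: 0.27·k^(0.27−1) = 0.121, so k_gold = (0.27/0.121)^(1/0.73) ≈ 3.0026.
y_gold = 3.0026^0.27 ≈ 1.3456.

(a) k_gold ≈ 3.00; (b) y_gold ≈ 1.35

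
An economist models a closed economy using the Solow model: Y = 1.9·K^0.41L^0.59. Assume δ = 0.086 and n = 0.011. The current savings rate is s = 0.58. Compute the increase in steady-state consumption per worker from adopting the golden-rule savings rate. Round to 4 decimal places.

Δc ≈ 0.4487

The effective depreciation rate is n + δ = 0.011 + 0.086 = 0.097.
Current steady state (s = 0.58): k* = (0.58·1.9/0.097)^(1/0.59) ≈ 61.4936, y* = 1.9·61.4936^0.41 ≈ 10.2843, c* = (1−0.58)·10.2843 ≈ 4.3194.
Golden rule sets MPK = n+δ: 0.41·1.9·k^(0.41−1) = 0.097, so k_gold = (0.41·1.9/0.097)^(1/0.59) ≈ 34.1587.
y_gold = 1.9·34.1587^0.41 ≈ 8.0814, c_gold = y_gold − 0.097·k_gold ≈ 4.7681.
Gain: Δc = 4.7681 − 4.3194 ≈ 0.4487.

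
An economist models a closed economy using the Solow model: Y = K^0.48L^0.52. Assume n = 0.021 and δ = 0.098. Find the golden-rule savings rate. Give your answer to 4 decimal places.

s_gold = 0.4800

Capital per worker breaks even when investment replaces (n + δ)·k; here n + δ = 0.119.
At the golden rule MPK = n+δ, and in any Cobb-Douglas steady state s = (n+δ)·k/y = MPK·k/y = capital's share 0.48.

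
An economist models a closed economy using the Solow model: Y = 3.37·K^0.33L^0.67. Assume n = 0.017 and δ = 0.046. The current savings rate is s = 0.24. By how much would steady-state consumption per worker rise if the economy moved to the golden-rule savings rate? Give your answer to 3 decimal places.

n + δ = 0.017 + 0.046 = 0.063.
Current steady state (s = 0.24): k* = (0.24·3.37/0.063)^(1/0.67) ≈ 45.1314, y* = 3.37·45.1314^0.33 ≈ 11.8470, c* = (1−0.24)·11.8470 ≈ 9.0037.
Golden rule sets MPK = n+δ: 0.33·3.37·k^(0.33−1) = 0.063, so k_gold = (0.33·3.37/0.063)^(1/0.67) ≈ 72.5940.
y_gold = 3.37·72.5940^0.33 ≈ 13.8588, c_gold = y_gold − 0.063·k_gold ≈ 9.2854.
Gain: Δc = 9.2854 − 9.0037 ≈ 0.2817.

Δc ≈ 0.282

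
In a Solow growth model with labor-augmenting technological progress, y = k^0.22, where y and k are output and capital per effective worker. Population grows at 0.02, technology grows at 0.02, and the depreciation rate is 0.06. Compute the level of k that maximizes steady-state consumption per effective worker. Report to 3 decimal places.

k_gold ≈ 2.748

Capital per effective worker breaks even when investment replaces (n + g + δ)·k; here n + g + δ = 0.1.
Setting f'(k) = n+g+δ gives 0.22·k^(0.22−1) = 0.1, hence k_gold = (0.22/0.1)^(1/0.78) ≈ 2.7479.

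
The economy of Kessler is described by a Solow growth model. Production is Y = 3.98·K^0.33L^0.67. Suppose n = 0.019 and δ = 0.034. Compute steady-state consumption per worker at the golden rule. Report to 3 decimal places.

The effective depreciation rate is n + δ = 0.019 + 0.034 = 0.053.
At the golden rule the marginal product of capital equals n+δ: 0.33·3.98·k^(0.33−1) = 0.053. Solving, k_gold = (0.33·3.98/0.053)^(1/0.67) ≈ 120.4420.
y_gold = 3.98·120.4420^0.33 ≈ 19.3437.
c_gold = y_gold − (n+δ)·k_gold = 19.3437 − 0.053·120.4420 ≈ 12.9603.

c_gold ≈ 12.960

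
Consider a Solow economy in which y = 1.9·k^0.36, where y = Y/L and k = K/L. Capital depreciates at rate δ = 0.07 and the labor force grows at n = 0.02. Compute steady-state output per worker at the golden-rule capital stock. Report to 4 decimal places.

The effective depreciation rate is n + δ = 0.02 + 0.07 = 0.09.
At the golden rule the marginal product of capital equals n+δ: 0.36·1.9·k^(0.36−1) = 0.09. Solving, k_gold = (0.36·1.9/0.09)^(1/0.64) ≈ 23.7833.
Output: y_gold = 1.9·k_gold^0.36 = 1.9·23.7833^0.36 ≈ 5.9458.

y_gold ≈ 5.9458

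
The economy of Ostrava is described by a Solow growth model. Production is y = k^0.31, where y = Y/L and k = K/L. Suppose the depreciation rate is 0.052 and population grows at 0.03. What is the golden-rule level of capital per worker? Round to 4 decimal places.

Capital per worker breaks even when investment replaces (n + δ)·k; here n + δ = 0.082.
At the golden rule the marginal product of capital equals n+δ: 0.31·k^(0.31−1) = 0.082. Solving, k_gold = (0.31/0.082)^(1/0.69) ≈ 6.8711.

k_gold ≈ 6.8711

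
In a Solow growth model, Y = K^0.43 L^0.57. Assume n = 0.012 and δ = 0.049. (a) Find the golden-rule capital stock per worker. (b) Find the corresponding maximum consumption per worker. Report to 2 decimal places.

n + δ = 0.012 + 0.049 = 0.061.
At the golden rule the marginal product of capital equals n+δ: 0.43·k^(0.43−1) = 0.061. Solving, k_gold = (0.43/0.061)^(1/0.57) ≈ 30.7583.
y_gold = 30.7583^0.43 ≈ 4.3634; c_gold = y_gold − 0.061·k_gold ≈ 2.4871.

(a) k_gold ≈ 30.76; (b) c_gold ≈ 2.49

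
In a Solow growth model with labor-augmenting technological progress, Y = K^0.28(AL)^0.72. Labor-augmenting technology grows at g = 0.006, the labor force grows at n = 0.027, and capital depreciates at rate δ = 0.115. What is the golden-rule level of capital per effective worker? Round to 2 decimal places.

k_gold ≈ 2.42

Capital per effective worker breaks even when investment replaces (n + g + δ)·k; here n + g + δ = 0.148.
At the golden rule the marginal product of capital equals n+g+δ: 0.28·k^(0.28−1) = 0.148. Solving, k_gold = (0.28/0.148)^(1/0.72) ≈ 2.4243.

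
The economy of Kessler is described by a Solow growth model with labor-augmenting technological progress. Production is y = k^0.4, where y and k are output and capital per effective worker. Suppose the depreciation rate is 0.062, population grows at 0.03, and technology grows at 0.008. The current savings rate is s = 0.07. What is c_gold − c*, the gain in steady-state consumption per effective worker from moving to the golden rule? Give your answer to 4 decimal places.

Δc ≈ 0.7787

Capital per effective worker breaks even when investment replaces (n + g + δ)·k; here n + g + δ = 0.1.
Current steady state (s = 0.07): k* = (0.07/0.1)^(1/0.6) ≈ 0.5519, y* = 0.5519^0.4 ≈ 0.7884, c* = (1−0.07)·0.7884 ≈ 0.7332.
Golden rule sets MPK = n+g+δ: 0.4·k^(0.4−1) = 0.1, so k_gold = (0.4/0.1)^(1/0.6) ≈ 10.0794.
y_gold = 10.0794^0.4 ≈ 2.5198, c_gold = y_gold − 0.1·k_gold ≈ 1.5119.
Gain: Δc = 1.5119 − 0.7332 ≈ 0.7787.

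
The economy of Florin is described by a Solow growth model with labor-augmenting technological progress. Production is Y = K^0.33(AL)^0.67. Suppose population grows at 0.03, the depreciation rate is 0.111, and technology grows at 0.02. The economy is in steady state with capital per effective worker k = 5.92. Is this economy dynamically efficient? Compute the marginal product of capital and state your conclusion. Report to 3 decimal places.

dynamically inefficient; MPK ≈ 0.100

n + g + δ = 0.03 + 0.02 + 0.111 = 0.161.
MPK = 0.33·k^(0.33−1) = 0.33·5.92^(-0.67) ≈ 0.1002.
MPK < 0.161, so the economy is dynamically inefficient (over-saving).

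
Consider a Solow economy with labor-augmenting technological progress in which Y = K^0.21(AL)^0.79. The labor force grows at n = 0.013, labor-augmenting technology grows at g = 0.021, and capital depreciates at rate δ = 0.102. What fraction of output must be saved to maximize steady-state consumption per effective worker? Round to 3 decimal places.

s_gold = 0.210

Break-even investment rate: n + g + δ = 0.013 + 0.021 + 0.102 = 0.136.
At the golden rule MPK = n+g+δ, and in any Cobb-Douglas steady state s = (n+g+δ)·k/y = MPK·k/y = capital's share 0.21.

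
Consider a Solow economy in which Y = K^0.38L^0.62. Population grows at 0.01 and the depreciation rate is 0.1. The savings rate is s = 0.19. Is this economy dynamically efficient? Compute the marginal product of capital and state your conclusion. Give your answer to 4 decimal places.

dynamically efficient; MPK ≈ 0.2200

Capital per worker breaks even when investment replaces (n + δ)·k; here n + δ = 0.11.
Steady-state k*: s·k^0.38 = 0.11·k gives k* = (0.19/0.11)^(1/0.62) ≈ 2.4146.
MPK = 0.38·2.4146^(-0.62) ≈ 0.2200.
MPK > n+δ = 0.11, so the economy is dynamically efficient (under-saving).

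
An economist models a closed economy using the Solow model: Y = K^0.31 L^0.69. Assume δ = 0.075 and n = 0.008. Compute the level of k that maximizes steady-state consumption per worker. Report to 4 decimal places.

k_gold ≈ 6.7514

Break-even investment rate: n + δ = 0.008 + 0.075 = 0.083.
Maximizing c = f(k) − (n+δ)·k gives f'(k) = n+δ, i.e. 0.31·k^(0.31−1) = 0.083, so k_gold = (0.31/0.083)^(1/0.69) ≈ 6.7514.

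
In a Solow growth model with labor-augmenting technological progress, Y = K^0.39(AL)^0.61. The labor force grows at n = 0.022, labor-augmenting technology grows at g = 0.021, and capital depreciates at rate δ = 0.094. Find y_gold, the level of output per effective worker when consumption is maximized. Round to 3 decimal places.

y_gold ≈ 1.952

Break-even investment rate: n + g + δ = 0.022 + 0.021 + 0.094 = 0.137.
At the golden rule the marginal product of capital equals n+g+δ: 0.39·k^(0.39−1) = 0.137. Solving, k_gold = (0.39/0.137)^(1/0.61) ≈ 5.5568.
Output: y_gold = k_gold^0.39 = 5.5568^0.39 ≈ 1.9520.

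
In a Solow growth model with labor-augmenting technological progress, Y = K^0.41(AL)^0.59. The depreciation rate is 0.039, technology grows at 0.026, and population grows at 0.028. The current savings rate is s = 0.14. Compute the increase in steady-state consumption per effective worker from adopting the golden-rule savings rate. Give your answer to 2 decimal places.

Δc ≈ 0.51

Capital per effective worker breaks even when investment replaces (n + g + δ)·k; here n + g + δ = 0.093.
Current steady state (s = 0.14): k* = (0.14/0.093)^(1/0.59) ≈ 2.0003, y* = 2.0003^0.41 ≈ 1.3288, c* = (1−0.14)·1.3288 ≈ 1.1427.
Maximizing c = f(k) − (n+g+δ)·k gives f'(k) = n+g+δ, i.e. 0.41·k^(0.41−1) = 0.093, so k_gold = (0.41/0.093)^(1/0.59) ≈ 12.3605.
y_gold = 12.3605^0.41 ≈ 2.8037, c_gold = y_gold − 0.093·k_gold ≈ 1.6542.
Gain: Δc = 1.6542 − 1.1427 ≈ 0.5115.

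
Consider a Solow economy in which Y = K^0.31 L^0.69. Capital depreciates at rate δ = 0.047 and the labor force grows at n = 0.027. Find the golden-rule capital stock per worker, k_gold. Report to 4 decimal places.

n + δ = 0.027 + 0.047 = 0.074.
Golden rule sets MPK = n+δ: 0.31·k^(0.31−1) = 0.074, so k_gold = (0.31/0.074)^(1/0.69) ≈ 7.9733.

k_gold ≈ 7.9733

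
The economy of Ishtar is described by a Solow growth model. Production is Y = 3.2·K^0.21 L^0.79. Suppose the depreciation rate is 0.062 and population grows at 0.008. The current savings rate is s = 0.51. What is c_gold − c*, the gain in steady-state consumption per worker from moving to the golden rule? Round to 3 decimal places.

Δc ≈ 0.990

The effective depreciation rate is n + δ = 0.008 + 0.062 = 0.07.
Current steady state (s = 0.51): k* = (0.51·3.2/0.07)^(1/0.79) ≈ 53.8477, y* = 3.2·53.8477^0.21 ≈ 7.3909, c* = (1−0.51)·7.3909 ≈ 3.6215.
Golden rule sets MPK = n+δ: 0.21·3.2·k^(0.21−1) = 0.07, so k_gold = (0.21·3.2/0.07)^(1/0.79) ≈ 17.5138.
y_gold = 3.2·17.5138^0.21 ≈ 5.8379, c_gold = y_gold − 0.07·k_gold ≈ 4.6120.
Gain: Δc = 4.6120 − 3.6215 ≈ 0.9905.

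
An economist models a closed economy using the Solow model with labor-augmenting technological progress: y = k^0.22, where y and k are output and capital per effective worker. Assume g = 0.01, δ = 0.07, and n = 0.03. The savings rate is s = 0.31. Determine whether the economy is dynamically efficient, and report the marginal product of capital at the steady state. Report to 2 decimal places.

n + g + δ = 0.03 + 0.01 + 0.07 = 0.11.
Steady-state k*: s·k^0.22 = 0.11·k gives k* = (0.31/0.11)^(1/0.78) ≈ 3.7747.
MPK = 0.22·3.7747^(-0.78) ≈ 0.0781.
MPK < n+g+δ = 0.11, so the economy is dynamically inefficient (over-saving).

dynamically inefficient; MPK ≈ 0.08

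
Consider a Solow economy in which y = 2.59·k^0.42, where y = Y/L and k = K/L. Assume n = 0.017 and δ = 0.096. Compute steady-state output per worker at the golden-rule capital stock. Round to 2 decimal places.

n + δ = 0.017 + 0.096 = 0.113.
Maximizing c = f(k) − (n+δ)·k gives f'(k) = n+δ, i.e. 0.42·2.59·k^(0.42−1) = 0.113, so k_gold = (0.42·2.59/0.113)^(1/0.58) ≈ 49.6180.
Output: y_gold = 2.59·k_gold^0.42 = 2.59·49.6180^0.42 ≈ 13.3496.

y_gold ≈ 13.35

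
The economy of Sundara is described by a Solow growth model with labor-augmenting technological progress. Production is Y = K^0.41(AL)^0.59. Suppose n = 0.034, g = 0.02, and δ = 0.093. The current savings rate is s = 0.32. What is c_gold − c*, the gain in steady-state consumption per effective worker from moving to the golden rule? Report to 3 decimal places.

Δc ≈ 0.036

The effective depreciation rate is n + g + δ = 0.034 + 0.02 + 0.093 = 0.147.
Current steady state (s = 0.32): k* = (0.32/0.147)^(1/0.59) ≈ 3.7376, y* = 3.7376^0.41 ≈ 1.7170, c* = (1−0.32)·1.7170 ≈ 1.1675.
Golden rule sets MPK = n+g+δ: 0.41·k^(0.41−1) = 0.147, so k_gold = (0.41/0.147)^(1/0.59) ≈ 5.6889.
y_gold = 5.6889^0.41 ≈ 2.0397, c_gold = y_gold − 0.147·k_gold ≈ 1.2034.
Gain: Δc = 1.2034 − 1.1675 ≈ 0.0359.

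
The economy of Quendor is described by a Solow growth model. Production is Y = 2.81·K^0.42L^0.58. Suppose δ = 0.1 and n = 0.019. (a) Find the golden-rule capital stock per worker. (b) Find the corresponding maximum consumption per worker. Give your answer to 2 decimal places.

The effective depreciation rate is n + δ = 0.019 + 0.1 = 0.119.
At the golden rule the marginal product of capital equals n+δ: 0.42·2.81·k^(0.42−1) = 0.119. Solving, k_gold = (0.42·2.81/0.119)^(1/0.58) ≈ 52.2331.
y_gold = 2.81·52.2331^0.42 ≈ 14.7994; c_gold = y_gold − 0.119·k_gold ≈ 8.5836.

(a) k_gold ≈ 52.23; (b) c_gold ≈ 8.58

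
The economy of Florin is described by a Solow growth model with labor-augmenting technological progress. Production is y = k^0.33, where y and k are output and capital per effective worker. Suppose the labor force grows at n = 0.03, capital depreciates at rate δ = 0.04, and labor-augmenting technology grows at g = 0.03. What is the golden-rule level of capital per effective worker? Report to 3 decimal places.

k_gold ≈ 5.942

Break-even investment rate: n + g + δ = 0.03 + 0.03 + 0.04 = 0.1.
Maximizing c = f(k) − (n+g+δ)·k gives f'(k) = n+g+δ, i.e. 0.33·k^(0.33−1) = 0.1, so k_gold = (0.33/0.1)^(1/0.67) ≈ 5.9416.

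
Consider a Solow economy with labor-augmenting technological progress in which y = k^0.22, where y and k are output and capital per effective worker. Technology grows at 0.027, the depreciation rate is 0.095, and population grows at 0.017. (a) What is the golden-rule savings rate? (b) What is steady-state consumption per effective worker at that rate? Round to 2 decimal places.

The effective depreciation rate is n + g + δ = 0.017 + 0.027 + 0.095 = 0.139.
For Cobb-Douglas, s_gold equals capital's share: s_gold = 0.22.
At the golden rule the marginal product of capital equals n+g+δ: 0.22·k^(0.22−1) = 0.139. Solving, k_gold = (0.22/0.139)^(1/0.78) ≈ 1.8016.
y_gold = 1.8016^0.22 ≈ 1.1383; c_gold = (1−0.22)·y_gold ≈ 0.8878.

(a) s_gold = 0.22; (b) c_gold ≈ 0.89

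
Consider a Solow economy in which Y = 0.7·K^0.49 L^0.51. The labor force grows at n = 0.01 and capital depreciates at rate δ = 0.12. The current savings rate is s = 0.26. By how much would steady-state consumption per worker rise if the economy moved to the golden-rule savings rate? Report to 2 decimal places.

Δc ≈ 0.19

Capital per worker breaks even when investment replaces (n + δ)·k; here n + δ = 0.13.
Current steady state (s = 0.26): k* = (0.26·0.7/0.13)^(1/0.51) ≈ 1.9343, y* = 0.7·1.9343^0.49 ≈ 0.9672, c* = (1−0.26)·0.9672 ≈ 0.7157.
Setting f'(k) = n+δ gives 0.49·0.7·k^(0.49−1) = 0.13, hence k_gold = (0.49·0.7/0.13)^(1/0.51) ≈ 6.7016.
y_gold = 0.7·6.7016^0.49 ≈ 1.7780, c_gold = y_gold − 0.13·k_gold ≈ 0.9068.
Gain: Δc = 0.9068 − 0.7157 ≈ 0.1911.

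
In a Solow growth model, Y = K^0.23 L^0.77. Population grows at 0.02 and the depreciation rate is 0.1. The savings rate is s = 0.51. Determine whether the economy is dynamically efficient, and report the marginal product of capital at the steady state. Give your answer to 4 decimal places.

Capital per worker breaks even when investment replaces (n + δ)·k; here n + δ = 0.12.
Steady-state k*: s·k^0.23 = 0.12·k gives k* = (0.51/0.12)^(1/0.77) ≈ 6.5477.
MPK = 0.23·6.5477^(-0.77) ≈ 0.0541.
MPK < n+δ = 0.12, so the economy is dynamically inefficient (over-saving).

dynamically inefficient; MPK ≈ 0.0541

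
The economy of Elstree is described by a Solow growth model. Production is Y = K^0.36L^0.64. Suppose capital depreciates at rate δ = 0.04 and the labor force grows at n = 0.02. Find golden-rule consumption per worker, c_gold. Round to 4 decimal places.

c_gold ≈ 1.7534

n + δ = 0.02 + 0.04 = 0.06.
Maximizing c = f(k) − (n+δ)·k gives f'(k) = n+δ, i.e. 0.36·k^(0.36−1) = 0.06, so k_gold = (0.36/0.06)^(1/0.64) ≈ 16.4385.
y_gold = 16.4385^0.36 ≈ 2.7397.
c_gold = y_gold − (n+δ)·k_gold = 2.7397 − 0.06·16.4385 ≈ 1.7534.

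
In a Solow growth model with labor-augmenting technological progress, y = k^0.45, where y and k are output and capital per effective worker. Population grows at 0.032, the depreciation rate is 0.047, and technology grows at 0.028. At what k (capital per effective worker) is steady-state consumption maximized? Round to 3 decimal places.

The effective depreciation rate is n + g + δ = 0.032 + 0.028 + 0.047 = 0.107.
Golden rule sets MPK = n+g+δ: 0.45·k^(0.45−1) = 0.107, so k_gold = (0.45/0.107)^(1/0.55) ≈ 13.6218.

k_gold ≈ 13.622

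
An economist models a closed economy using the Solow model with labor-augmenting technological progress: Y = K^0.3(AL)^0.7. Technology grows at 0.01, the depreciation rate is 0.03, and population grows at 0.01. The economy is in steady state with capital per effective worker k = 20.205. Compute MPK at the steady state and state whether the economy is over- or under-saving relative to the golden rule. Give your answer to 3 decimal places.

over-saving; MPK ≈ 0.037

Break-even investment rate: n + g + δ = 0.01 + 0.01 + 0.03 = 0.05.
MPK = 0.3·k^(0.3−1) = 0.3·20.205^(-0.7) ≈ 0.0366.
MPK < 0.05, so the economy is dynamically inefficient (over-saving).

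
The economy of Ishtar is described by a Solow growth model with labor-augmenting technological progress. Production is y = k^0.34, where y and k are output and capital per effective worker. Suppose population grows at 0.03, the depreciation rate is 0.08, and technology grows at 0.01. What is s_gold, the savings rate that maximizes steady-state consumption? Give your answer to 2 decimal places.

s_gold = 0.34

n + g + δ = 0.03 + 0.01 + 0.08 = 0.12.
At the golden rule MPK = n+g+δ, and in any Cobb-Douglas steady state s = (n+g+δ)·k/y = MPK·k/y = capital's share 0.34.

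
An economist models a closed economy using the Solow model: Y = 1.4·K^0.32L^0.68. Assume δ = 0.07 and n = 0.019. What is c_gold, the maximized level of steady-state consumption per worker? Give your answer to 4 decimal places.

c_gold ≈ 2.0367

Capital per worker breaks even when investment replaces (n + δ)·k; here n + δ = 0.089.
Setting f'(k) = n+δ gives 0.32·1.4·k^(0.32−1) = 0.089, hence k_gold = (0.32·1.4/0.089)^(1/0.68) ≈ 10.7693.
y_gold = 1.4·10.7693^0.32 ≈ 2.9952.
c_gold = y_gold − (n+δ)·k_gold = 2.9952 − 0.089·10.7693 ≈ 2.0367.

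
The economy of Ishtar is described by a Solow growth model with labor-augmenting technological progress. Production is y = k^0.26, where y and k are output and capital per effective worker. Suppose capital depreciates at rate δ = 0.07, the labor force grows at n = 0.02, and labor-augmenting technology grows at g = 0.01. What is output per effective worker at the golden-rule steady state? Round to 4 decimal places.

y_gold ≈ 1.3989

The effective depreciation rate is n + g + δ = 0.02 + 0.01 + 0.07 = 0.1.
Setting f'(k) = n+g+δ gives 0.26·k^(0.26−1) = 0.1, hence k_gold = (0.26/0.1)^(1/0.74) ≈ 3.6373.
Output: y_gold = k_gold^0.26 = 3.6373^0.26 ≈ 1.3989.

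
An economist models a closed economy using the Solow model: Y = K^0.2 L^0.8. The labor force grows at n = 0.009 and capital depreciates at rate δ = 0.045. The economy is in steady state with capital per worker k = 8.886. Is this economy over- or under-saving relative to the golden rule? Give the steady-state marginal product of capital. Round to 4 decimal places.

Capital per worker breaks even when investment replaces (n + δ)·k; here n + δ = 0.054.
MPK = 0.2·k^(0.2−1) = 0.2·8.886^(-0.8) ≈ 0.0348.
MPK < 0.054, so the economy is dynamically inefficient (over-saving).

over-saving; MPK ≈ 0.0348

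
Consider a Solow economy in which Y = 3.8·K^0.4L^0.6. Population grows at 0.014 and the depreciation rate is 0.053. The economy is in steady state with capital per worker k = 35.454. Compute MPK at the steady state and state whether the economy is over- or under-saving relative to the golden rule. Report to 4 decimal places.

Break-even investment rate: n + δ = 0.014 + 0.053 = 0.067.
MPK = 0.4·3.8·k^(0.4−1) = 0.4·3.8·35.454^(-0.6) ≈ 0.1787.
MPK > 0.067, so the economy is dynamically efficient (under-saving).

under-saving; MPK ≈ 0.1787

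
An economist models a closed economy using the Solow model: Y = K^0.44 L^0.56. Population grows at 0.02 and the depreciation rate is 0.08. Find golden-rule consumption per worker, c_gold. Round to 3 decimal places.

n + δ = 0.02 + 0.08 = 0.1.
At the golden rule the marginal product of capital equals n+δ: 0.44·k^(0.44−1) = 0.1. Solving, k_gold = (0.44/0.1)^(1/0.56) ≈ 14.0936.
y_gold = 14.0936^0.44 ≈ 3.2031.
c_gold = y_gold − (n+δ)·k_gold = 3.2031 − 0.1·14.0936 ≈ 1.7937.

c_gold ≈ 1.794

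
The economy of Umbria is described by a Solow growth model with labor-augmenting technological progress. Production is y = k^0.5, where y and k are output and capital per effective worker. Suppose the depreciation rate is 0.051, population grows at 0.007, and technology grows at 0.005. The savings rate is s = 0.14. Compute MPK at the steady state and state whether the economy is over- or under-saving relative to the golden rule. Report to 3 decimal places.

n + g + δ = 0.007 + 0.005 + 0.051 = 0.063.
Steady-state k*: s·k^0.5 = 0.063·k gives k* = (0.14/0.063)^(1/0.5) ≈ 4.9383.
MPK = 0.5·4.9383^(-0.5) ≈ 0.2250.
MPK > n+g+δ = 0.063, so the economy is dynamically efficient (under-saving).

under-saving; MPK ≈ 0.225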